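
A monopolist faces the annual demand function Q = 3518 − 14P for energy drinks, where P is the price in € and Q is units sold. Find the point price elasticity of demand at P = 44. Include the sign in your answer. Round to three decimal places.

At P = 44, Q = 2902.
dQ/dP = −14.
ε = (dQ/dP)(P/Q) = (-14)(44/2902).
|ε| < 1, so demand is inelastic at this price.

-0.212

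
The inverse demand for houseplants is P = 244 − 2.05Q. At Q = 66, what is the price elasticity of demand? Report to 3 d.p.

-0.803

At Q = 66, P = 244 − 2.05(66) = 108.70.
dP/dQ = −2.05, so dQ/dP = 1/(−2.05) = -0.488.
ε = (dQ/dP)(P/Q) = (-0.488)(108.70/66).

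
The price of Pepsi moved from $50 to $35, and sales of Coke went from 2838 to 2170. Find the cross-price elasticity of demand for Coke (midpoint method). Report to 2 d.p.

0.76

ΔQ_x = 2170 − 2838 = -668; ΔP_y = 35 − 50 = -15.
Midpoints: P̄_y = 42.50, Q̄_x = 2504.0.
ε_xy = (ΔQ_x/ΔP_y)(P̄_y/Q̄_x) = (-668/-15)(42.50/2504.0).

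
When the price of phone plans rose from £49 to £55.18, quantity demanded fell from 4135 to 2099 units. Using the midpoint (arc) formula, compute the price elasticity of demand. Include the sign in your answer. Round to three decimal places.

-5.506

ΔQ = 2099 − 4135 = -2036; ΔP = 55.18 − 49 = 6.18.
Midpoints: P̄ = 52.09, Q̄ = 3117.0.
ε = (ΔQ/ΔP)(P̄/Q̄) = (-2036/6.18)(52.09/3117.0).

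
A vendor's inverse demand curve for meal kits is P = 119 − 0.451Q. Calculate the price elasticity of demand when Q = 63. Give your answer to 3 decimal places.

-3.188

At Q = 63, P = 119 − 0.451(63) = 90.59.
dP/dQ = −0.451, so dQ/dP = 1/(−0.451) = -2.217.
ε = (dQ/dP)(P/Q) = (-2.217)(90.59/63).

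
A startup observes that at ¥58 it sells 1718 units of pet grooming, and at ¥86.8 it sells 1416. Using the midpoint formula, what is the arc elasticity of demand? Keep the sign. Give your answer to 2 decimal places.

ΔQ = 1416 − 1718 = -302; ΔP = 86.8 − 58 = 28.8.
Midpoints: P̄ = 72.40, Q̄ = 1567.0.
ε = (ΔQ/ΔP)(P̄/Q̄) = (-302/28.8)(72.40/1567.0).

-0.48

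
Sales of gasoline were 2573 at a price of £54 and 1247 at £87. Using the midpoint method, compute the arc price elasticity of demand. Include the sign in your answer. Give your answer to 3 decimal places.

ΔQ = 1247 − 2573 = -1326; ΔP = 87 − 54 = 33.
Midpoints: P̄ = 70.50, Q̄ = 1910.0.
ε = (ΔQ/ΔP)(P̄/Q̄) = (-1326/33)(70.50/1910.0).

-1.483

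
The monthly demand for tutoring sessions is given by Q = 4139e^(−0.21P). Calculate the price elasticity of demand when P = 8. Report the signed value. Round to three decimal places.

At P = 8, Q = 771.402.
dQ/dP = −0.21·4139e^(−0.21P) = −0.21Q = -161.994.
ε = (dQ/dP)(P/Q) = (-161.994)(8/771.402).
|ε| > 1, so demand is elastic at this price.

-1.680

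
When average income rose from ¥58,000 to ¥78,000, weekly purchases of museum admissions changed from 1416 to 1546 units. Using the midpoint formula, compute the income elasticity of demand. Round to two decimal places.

ΔQ = 130, ΔI = 20000. Midpoints: Ī = 68,000, Q̄ = 1481.0.
ε_I = (ΔQ/ΔI)(Ī/Q̄) = (130/20000)(68000/1481.0).

0.30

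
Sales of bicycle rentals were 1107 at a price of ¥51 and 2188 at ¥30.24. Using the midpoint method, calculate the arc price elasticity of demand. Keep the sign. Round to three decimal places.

-1.284

ΔQ = 2188 − 1107 = 1081; ΔP = 30.24 − 51 = -20.76.
Midpoints: P̄ = 40.62, Q̄ = 1647.5.
ε = (ΔQ/ΔP)(P̄/Q̄) = (1081/-20.76)(40.62/1647.5).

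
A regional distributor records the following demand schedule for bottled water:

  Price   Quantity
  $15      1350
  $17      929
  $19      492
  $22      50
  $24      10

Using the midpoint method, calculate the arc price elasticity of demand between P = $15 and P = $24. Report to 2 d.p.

-4.27

At P = 15, Q = 1350; at P = 24, Q = 10.
ΔQ = -1340, ΔP = 9. Midpoints: P̄ = 19.50, Q̄ = 680.0.
ε = (ΔQ/ΔP)(P̄/Q̄) = (-1340/9)(19.50/680.0).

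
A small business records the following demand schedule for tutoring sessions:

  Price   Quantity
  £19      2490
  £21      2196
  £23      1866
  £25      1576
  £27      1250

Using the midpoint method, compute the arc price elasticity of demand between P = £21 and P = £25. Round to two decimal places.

At P = 21, Q = 2196; at P = 25, Q = 1576.
ΔQ = -620, ΔP = 4. Midpoints: P̄ = 23.00, Q̄ = 1886.0.
ε = (ΔQ/ΔP)(P̄/Q̄) = (-620/4)(23.00/1886.0).

-1.89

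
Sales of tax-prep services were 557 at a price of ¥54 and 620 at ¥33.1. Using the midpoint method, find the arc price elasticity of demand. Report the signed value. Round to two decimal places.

ΔQ = 620 − 557 = 63; ΔP = 33.1 − 54 = -20.9.
Midpoints: P̄ = 43.55, Q̄ = 588.5.
ε = (ΔQ/ΔP)(P̄/Q̄) = (63/-20.9)(43.55/588.5).

-0.22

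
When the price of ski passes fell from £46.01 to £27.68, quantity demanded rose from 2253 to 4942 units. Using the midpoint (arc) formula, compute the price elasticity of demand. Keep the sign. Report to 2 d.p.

ΔQ = 4942 − 2253 = 2689; ΔP = 27.68 − 46.01 = -18.33.
Midpoints: P̄ = 36.84, Q̄ = 3597.5.
ε = (ΔQ/ΔP)(P̄/Q̄) = (2689/-18.33)(36.84/3597.5).

-1.50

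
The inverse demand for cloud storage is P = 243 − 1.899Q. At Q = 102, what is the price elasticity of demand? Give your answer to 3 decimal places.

-0.255

At Q = 102, P = 243 − 1.899(102) = 49.30.
dP/dQ = −1.899, so dQ/dP = 1/(−1.899) = -0.527.
ε = (dQ/dP)(P/Q) = (-0.527)(49.30/102).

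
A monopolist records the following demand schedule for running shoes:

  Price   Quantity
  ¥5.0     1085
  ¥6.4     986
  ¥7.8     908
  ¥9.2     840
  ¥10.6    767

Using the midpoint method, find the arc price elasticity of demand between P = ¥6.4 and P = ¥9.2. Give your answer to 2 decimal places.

-0.45

At P = 6.4, Q = 986; at P = 9.2, Q = 840.
ΔQ = -146, ΔP = 2.8. Midpoints: P̄ = 7.80, Q̄ = 913.0.
ε = (ΔQ/ΔP)(P̄/Q̄) = (-146/2.8)(7.80/913.0).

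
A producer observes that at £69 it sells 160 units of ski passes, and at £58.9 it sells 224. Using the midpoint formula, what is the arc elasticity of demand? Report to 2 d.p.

ΔQ = 224 − 160 = 64; ΔP = 58.9 − 69 = -10.1.
Midpoints: P̄ = 63.95, Q̄ = 192.0.
ε = (ΔQ/ΔP)(P̄/Q̄) = (64/-10.1)(63.95/192.0).

-2.11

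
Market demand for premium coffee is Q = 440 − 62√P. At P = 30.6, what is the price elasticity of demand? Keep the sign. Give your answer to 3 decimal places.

At P = 30.6, Q = 97.033.
dQ/dP = −62/(2√P) = -5.604.
ε = (dQ/dP)(P/Q) = (-5.604)(30.6/97.033).
|ε| > 1, so demand is elastic at this price.

-1.767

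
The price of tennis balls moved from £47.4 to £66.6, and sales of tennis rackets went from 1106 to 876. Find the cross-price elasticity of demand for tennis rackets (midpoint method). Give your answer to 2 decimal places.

-0.69

ΔQ_x = 876 − 1106 = -230; ΔP_y = 66.6 − 47.4 = 19.2.
Midpoints: P̄_y = 57.00, Q̄_x = 991.0.
ε_xy = (ΔQ_x/ΔP_y)(P̄_y/Q̄_x) = (-230/19.2)(57.00/991.0).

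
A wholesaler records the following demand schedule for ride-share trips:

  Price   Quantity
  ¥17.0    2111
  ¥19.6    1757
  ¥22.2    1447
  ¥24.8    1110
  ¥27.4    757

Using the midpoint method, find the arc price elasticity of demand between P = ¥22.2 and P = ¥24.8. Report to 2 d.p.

At P = 22.2, Q = 1447; at P = 24.8, Q = 1110.
ΔQ = -337, ΔP = 2.6. Midpoints: P̄ = 23.50, Q̄ = 1278.5.
ε = (ΔQ/ΔP)(P̄/Q̄) = (-337/2.6)(23.50/1278.5).

-2.38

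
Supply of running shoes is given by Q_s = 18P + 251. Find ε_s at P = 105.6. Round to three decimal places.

0.883

At P = 105.6, Q_s = 2151.80.
dQ_s/dP = 18.
ε_s = (dQ_s/dP)(P/Q_s) = (18)(105.6/2151.80).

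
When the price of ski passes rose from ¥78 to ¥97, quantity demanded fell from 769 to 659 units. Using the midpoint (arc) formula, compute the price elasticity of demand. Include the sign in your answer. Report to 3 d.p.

ΔQ = 659 − 769 = -110; ΔP = 97 − 78 = 19.
Midpoints: P̄ = 87.50, Q̄ = 714.0.
ε = (ΔQ/ΔP)(P̄/Q̄) = (-110/19)(87.50/714.0).

-0.709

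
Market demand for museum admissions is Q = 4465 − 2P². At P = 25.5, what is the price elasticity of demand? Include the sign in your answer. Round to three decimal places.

At P = 25.5, Q = 3164.500.
dQ/dP = −4P = -102.
ε = (dQ/dP)(P/Q) = (-102)(25.5/3164.500).
|ε| < 1, so demand is inelastic at this price.

-0.822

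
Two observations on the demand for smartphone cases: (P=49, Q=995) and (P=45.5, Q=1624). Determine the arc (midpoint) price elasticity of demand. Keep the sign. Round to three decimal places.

ΔQ = 1624 − 995 = 629; ΔP = 45.5 − 49 = -3.5.
Midpoints: P̄ = 47.25, Q̄ = 1309.5.
ε = (ΔQ/ΔP)(P̄/Q̄) = (629/-3.5)(47.25/1309.5).

-6.485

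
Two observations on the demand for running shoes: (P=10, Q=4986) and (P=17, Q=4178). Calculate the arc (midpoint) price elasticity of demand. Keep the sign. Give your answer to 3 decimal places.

-0.340

ΔQ = 4178 − 4986 = -808; ΔP = 17 − 10 = 7.
Midpoints: P̄ = 13.50, Q̄ = 4582.0.
ε = (ΔQ/ΔP)(P̄/Q̄) = (-808/7)(13.50/4582.0).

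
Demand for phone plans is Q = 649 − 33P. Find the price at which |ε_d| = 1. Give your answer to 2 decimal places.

For linear demand Q = a − bP, ε = −bP/(a − bP). |ε| = 1 when bP = a − bP, i.e. P = a/(2b).
P = 649/(2·33) = 649/66 = 9.8333.

9.83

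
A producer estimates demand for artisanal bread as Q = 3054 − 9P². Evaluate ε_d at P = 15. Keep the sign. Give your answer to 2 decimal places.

-3.94

At P = 15, Q = 1029.
dQ/dP = −18P = -270.
ε = (dQ/dP)(P/Q) = (-270)(15/1029).
|ε| > 1, so demand is elastic at this price.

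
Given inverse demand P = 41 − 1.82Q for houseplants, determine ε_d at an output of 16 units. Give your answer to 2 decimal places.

-0.41

At Q = 16, P = 41 − 1.82(16) = 11.88.
dP/dQ = −1.82, so dQ/dP = 1/(−1.82) = -0.549.
ε = (dQ/dP)(P/Q) = (-0.549)(11.88/16).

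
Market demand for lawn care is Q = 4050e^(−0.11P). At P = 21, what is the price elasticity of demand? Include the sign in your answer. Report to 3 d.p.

At P = 21, Q = 402.008.
dQ/dP = −0.11·4050e^(−0.11P) = −0.11Q = -44.221.
ε = (dQ/dP)(P/Q) = (-44.221)(21/402.008).

-2.310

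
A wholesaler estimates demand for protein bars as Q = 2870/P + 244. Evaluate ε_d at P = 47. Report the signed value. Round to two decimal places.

At P = 47, Q = 305.064.
dQ/dP = −2870/P² = -1.299.
ε = (dQ/dP)(P/Q) = (-1.299)(47/305.064).
|ε| < 1, so demand is inelastic at this price.

-0.20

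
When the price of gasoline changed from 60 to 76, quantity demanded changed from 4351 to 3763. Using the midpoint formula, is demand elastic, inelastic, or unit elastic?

Arc ε ≈ -0.616.
|ε| = 0.62 < 1.

inelastic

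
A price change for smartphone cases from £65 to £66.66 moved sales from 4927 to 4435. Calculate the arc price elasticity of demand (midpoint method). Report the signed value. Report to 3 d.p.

-4.168

ΔQ = 4435 − 4927 = -492; ΔP = 66.66 − 65 = 1.66.
Midpoints: P̄ = 65.83, Q̄ = 4681.0.
ε = (ΔQ/ΔP)(P̄/Q̄) = (-492/1.66)(65.83/4681.0).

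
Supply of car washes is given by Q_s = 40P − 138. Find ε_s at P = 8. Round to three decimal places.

At P = 8, Q_s = 182.
dQ_s/dP = 40.
ε_s = (dQ_s/dP)(P/Q_s) = (40)(8/182).

1.758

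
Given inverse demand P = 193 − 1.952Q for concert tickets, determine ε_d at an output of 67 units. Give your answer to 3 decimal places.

At Q = 67, P = 193 − 1.952(67) = 62.22.
dP/dQ = −1.952, so dQ/dP = 1/(−1.952) = -0.512.
ε = (dQ/dP)(P/Q) = (-0.512)(62.22/67).

-0.476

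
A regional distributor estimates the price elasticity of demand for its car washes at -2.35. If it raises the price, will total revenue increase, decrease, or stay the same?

decrease

|ε| = 2.35 > 1, so demand is elastic. A price rise therefore reduces total revenue.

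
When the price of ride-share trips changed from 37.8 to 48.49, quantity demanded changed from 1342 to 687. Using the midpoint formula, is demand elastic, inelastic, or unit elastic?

Arc ε ≈ -2.606.
|ε| = 2.61 > 1.

elastic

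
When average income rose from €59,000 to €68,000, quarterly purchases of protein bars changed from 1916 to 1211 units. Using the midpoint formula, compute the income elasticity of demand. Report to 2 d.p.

ΔQ = -705, ΔI = 9000. Midpoints: Ī = 63,500, Q̄ = 1563.5.
ε_I = (ΔQ/ΔI)(Ī/Q̄) = (-705/9000)(63500/1563.5).

-3.18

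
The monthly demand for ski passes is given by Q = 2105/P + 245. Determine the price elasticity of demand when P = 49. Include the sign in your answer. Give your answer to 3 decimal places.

-0.149

At P = 49, Q = 287.959.
dQ/dP = −2105/P² = -0.877.
ε = (dQ/dP)(P/Q) = (-0.877)(49/287.959).
|ε| < 1, so demand is inelastic at this price.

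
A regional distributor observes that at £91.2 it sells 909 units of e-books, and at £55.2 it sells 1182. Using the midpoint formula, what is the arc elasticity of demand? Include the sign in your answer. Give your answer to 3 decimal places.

ΔQ = 1182 − 909 = 273; ΔP = 55.2 − 91.2 = -36.
Midpoints: P̄ = 73.20, Q̄ = 1045.5.
ε = (ΔQ/ΔP)(P̄/Q̄) = (273/-36)(73.20/1045.5).

-0.531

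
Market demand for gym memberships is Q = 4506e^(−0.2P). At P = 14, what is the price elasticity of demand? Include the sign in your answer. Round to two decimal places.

At P = 14, Q = 274.010.
dQ/dP = −0.2·4506e^(−0.2P) = −0.2Q = -54.802.
ε = (dQ/dP)(P/Q) = (-54.802)(14/274.010).

-2.80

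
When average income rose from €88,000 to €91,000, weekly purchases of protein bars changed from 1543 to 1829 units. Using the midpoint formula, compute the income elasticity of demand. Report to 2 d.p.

ΔQ = 286, ΔI = 3000. Midpoints: Ī = 89,500, Q̄ = 1686.0.
ε_I = (ΔQ/ΔI)(Ī/Q̄) = (286/3000)(89500/1686.0).

5.06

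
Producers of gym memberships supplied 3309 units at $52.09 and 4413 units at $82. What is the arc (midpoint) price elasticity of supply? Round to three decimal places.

0.641

ΔQ = 4413 − 3309 = 1104; ΔP = 82 − 52.09 = 29.91.
Midpoints: P̄ = 67.05, Q̄ = 3861.0.
ε_s = (ΔQ/ΔP)(P̄/Q̄) = (1104/29.91)(67.05/3861.0).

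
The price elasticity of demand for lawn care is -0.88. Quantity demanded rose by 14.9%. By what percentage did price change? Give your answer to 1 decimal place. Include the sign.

-16.9%

%ΔP ≈ %ΔQ / ε = (14.9%)/(-0.88) = -16.93%.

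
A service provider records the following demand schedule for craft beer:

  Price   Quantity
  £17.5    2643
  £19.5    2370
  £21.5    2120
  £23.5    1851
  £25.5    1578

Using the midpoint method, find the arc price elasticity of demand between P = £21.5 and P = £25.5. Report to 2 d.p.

At P = 21.5, Q = 2120; at P = 25.5, Q = 1578.
ΔQ = -542, ΔP = 4.0. Midpoints: P̄ = 23.50, Q̄ = 1849.0.
ε = (ΔQ/ΔP)(P̄/Q̄) = (-542/4.0)(23.50/1849.0).

-1.72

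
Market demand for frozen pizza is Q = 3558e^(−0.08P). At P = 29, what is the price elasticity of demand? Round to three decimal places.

At P = 29, Q = 349.657.
dQ/dP = −0.08·3558e^(−0.08P) = −0.08Q = -27.973.
ε = (dQ/dP)(P/Q) = (-27.973)(29/349.657).

-2.320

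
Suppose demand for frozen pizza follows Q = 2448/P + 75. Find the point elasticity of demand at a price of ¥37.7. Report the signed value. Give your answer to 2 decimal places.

-0.46

At P = 37.7, Q = 139.934.
dQ/dP = −2448/P² = -1.722.
ε = (dQ/dP)(P/Q) = (-1.722)(37.7/139.934).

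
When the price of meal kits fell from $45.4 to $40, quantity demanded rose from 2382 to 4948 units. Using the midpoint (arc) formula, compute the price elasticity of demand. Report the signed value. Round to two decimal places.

ΔQ = 4948 − 2382 = 2566; ΔP = 40 − 45.4 = -5.4.
Midpoints: P̄ = 42.70, Q̄ = 3665.0.
ε = (ΔQ/ΔP)(P̄/Q̄) = (2566/-5.4)(42.70/3665.0).

-5.54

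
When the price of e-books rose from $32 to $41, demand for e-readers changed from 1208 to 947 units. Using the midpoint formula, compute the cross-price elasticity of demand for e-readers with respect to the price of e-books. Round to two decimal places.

-0.98

ΔQ_x = 947 − 1208 = -261; ΔP_y = 41 − 32 = 9.
Midpoints: P̄_y = 36.50, Q̄_x = 1077.5.
ε_xy = (ΔQ_x/ΔP_y)(P̄_y/Q̄_x) = (-261/9)(36.50/1077.5).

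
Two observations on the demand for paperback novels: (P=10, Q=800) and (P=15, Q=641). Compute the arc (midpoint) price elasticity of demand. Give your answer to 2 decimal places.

-0.55

ΔQ = 641 − 800 = -159; ΔP = 15 − 10 = 5.
Midpoints: P̄ = 12.50, Q̄ = 720.5.
ε = (ΔQ/ΔP)(P̄/Q̄) = (-159/5)(12.50/720.5).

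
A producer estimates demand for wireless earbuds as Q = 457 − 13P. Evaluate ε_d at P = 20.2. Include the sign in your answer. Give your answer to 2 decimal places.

At P = 20.2, Q = 194.400.
dQ/dP = −13.
ε = (dQ/dP)(P/Q) = (-13)(20.2/194.400).

-1.35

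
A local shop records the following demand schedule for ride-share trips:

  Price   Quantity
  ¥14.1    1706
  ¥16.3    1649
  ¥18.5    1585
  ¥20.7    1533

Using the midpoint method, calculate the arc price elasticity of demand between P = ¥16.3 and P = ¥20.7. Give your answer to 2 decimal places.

At P = 16.3, Q = 1649; at P = 20.7, Q = 1533.
ΔQ = -116, ΔP = 4.4. Midpoints: P̄ = 18.50, Q̄ = 1591.0.
ε = (ΔQ/ΔP)(P̄/Q̄) = (-116/4.4)(18.50/1591.0).

-0.31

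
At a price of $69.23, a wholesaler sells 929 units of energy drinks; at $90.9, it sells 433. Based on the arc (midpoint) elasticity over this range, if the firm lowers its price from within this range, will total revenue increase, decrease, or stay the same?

increase

Arc ε = (-496/21.67)(80.06/681.0) ≈ -2.691.
|ε| = 2.69 > 1, so demand is elastic. A price cut therefore raises total revenue.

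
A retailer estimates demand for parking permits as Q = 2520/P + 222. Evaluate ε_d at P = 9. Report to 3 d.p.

At P = 9, Q = 502.
dQ/dP = −2520/P² = -31.111.
ε = (dQ/dP)(P/Q) = (-31.111)(9/502).

-0.558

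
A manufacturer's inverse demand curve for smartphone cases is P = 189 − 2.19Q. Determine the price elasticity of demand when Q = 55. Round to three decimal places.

At Q = 55, P = 189 − 2.19(55) = 68.55.
dP/dQ = −2.19, so dQ/dP = 1/(−2.19) = -0.457.
ε = (dQ/dP)(P/Q) = (-0.457)(68.55/55).

-0.569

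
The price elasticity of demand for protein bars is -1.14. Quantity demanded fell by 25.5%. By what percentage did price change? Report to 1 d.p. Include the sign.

%ΔP ≈ %ΔQ / ε = (-25.5%)/(-1.14) = 22.37%.

22.4%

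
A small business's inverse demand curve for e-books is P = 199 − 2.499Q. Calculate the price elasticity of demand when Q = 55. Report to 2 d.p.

At Q = 55, P = 199 − 2.499(55) = 61.56.
dP/dQ = −2.499, so dQ/dP = 1/(−2.499) = -0.400.
ε = (dQ/dP)(P/Q) = (-0.400)(61.56/55).

-0.45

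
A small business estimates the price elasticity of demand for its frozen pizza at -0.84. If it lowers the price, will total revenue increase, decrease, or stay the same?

|ε| = 0.84 < 1, so demand is inelastic. A price cut therefore reduces total revenue.

decrease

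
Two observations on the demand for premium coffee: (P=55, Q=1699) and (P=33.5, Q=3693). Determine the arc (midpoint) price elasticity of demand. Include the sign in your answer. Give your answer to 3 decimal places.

ΔQ = 3693 − 1699 = 1994; ΔP = 33.5 − 55 = -21.5.
Midpoints: P̄ = 44.25, Q̄ = 2696.0.
ε = (ΔQ/ΔP)(P̄/Q̄) = (1994/-21.5)(44.25/2696.0).

-1.522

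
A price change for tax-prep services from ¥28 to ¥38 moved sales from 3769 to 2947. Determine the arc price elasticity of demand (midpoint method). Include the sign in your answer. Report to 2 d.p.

-0.81

ΔQ = 2947 − 3769 = -822; ΔP = 38 − 28 = 10.
Midpoints: P̄ = 33.00, Q̄ = 3358.0.
ε = (ΔQ/ΔP)(P̄/Q̄) = (-822/10)(33.00/3358.0).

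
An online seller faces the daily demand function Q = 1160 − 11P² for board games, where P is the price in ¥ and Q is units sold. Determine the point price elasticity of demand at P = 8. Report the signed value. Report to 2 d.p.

-3.09

At P = 8, Q = 456.
dQ/dP = −22P = -176.
ε = (dQ/dP)(P/Q) = (-176)(8/456).
|ε| > 1, so demand is elastic at this price.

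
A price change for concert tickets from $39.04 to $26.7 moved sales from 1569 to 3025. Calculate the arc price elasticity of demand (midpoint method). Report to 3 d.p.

-1.688

ΔQ = 3025 − 1569 = 1456; ΔP = 26.7 − 39.04 = -12.34.
Midpoints: P̄ = 32.87, Q̄ = 2297.0.
ε = (ΔQ/ΔP)(P̄/Q̄) = (1456/-12.34)(32.87/2297.0).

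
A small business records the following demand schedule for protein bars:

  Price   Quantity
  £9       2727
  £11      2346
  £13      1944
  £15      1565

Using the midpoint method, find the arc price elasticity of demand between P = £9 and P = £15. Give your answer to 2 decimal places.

-1.08

At P = 9, Q = 2727; at P = 15, Q = 1565.
ΔQ = -1162, ΔP = 6. Midpoints: P̄ = 12.00, Q̄ = 2146.0.
ε = (ΔQ/ΔP)(P̄/Q̄) = (-1162/6)(12.00/2146.0).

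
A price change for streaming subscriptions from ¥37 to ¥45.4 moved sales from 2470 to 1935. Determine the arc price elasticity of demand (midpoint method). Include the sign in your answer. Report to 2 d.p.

-1.19

ΔQ = 1935 − 2470 = -535; ΔP = 45.4 − 37 = 8.4.
Midpoints: P̄ = 41.20, Q̄ = 2202.5.
ε = (ΔQ/ΔP)(P̄/Q̄) = (-535/8.4)(41.20/2202.5).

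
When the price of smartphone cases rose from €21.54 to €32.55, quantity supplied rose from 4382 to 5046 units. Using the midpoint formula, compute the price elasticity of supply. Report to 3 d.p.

0.346

ΔQ = 5046 − 4382 = 664; ΔP = 32.55 − 21.54 = 11.01.
Midpoints: P̄ = 27.04, Q̄ = 4714.0.
ε_s = (ΔQ/ΔP)(P̄/Q̄) = (664/11.01)(27.04/4714.0).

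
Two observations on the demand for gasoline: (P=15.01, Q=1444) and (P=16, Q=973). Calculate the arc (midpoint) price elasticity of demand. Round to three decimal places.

ΔQ = 973 − 1444 = -471; ΔP = 16 − 15.01 = 0.99.
Midpoints: P̄ = 15.50, Q̄ = 1208.5.
ε = (ΔQ/ΔP)(P̄/Q̄) = (-471/0.99)(15.50/1208.5).

-6.104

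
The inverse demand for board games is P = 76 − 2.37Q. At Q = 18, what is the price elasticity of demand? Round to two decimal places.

At Q = 18, P = 76 − 2.37(18) = 33.34.
dP/dQ = −2.37, so dQ/dP = 1/(−2.37) = -0.422.
ε = (dQ/dP)(P/Q) = (-0.422)(33.34/18).

-0.78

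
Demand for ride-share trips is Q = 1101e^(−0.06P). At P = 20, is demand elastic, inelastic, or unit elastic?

elastic

Q = 331.615, dQ/dP = -19.897.
ε = (dQ/dP)(P/Q) ≈ -1.200.
|ε| = 1.20 > 1.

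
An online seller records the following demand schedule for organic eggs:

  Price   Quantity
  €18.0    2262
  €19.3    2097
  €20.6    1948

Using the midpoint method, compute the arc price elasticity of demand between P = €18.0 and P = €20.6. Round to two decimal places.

At P = 18.0, Q = 2262; at P = 20.6, Q = 1948.
ΔQ = -314, ΔP = 2.6. Midpoints: P̄ = 19.30, Q̄ = 2105.0.
ε = (ΔQ/ΔP)(P̄/Q̄) = (-314/2.6)(19.30/2105.0).

-1.11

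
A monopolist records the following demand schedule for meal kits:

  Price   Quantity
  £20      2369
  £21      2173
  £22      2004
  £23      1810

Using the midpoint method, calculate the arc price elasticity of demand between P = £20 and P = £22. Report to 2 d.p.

-1.75

At P = 20, Q = 2369; at P = 22, Q = 2004.
ΔQ = -365, ΔP = 2. Midpoints: P̄ = 21.00, Q̄ = 2186.5.
ε = (ΔQ/ΔP)(P̄/Q̄) = (-365/2)(21.00/2186.5).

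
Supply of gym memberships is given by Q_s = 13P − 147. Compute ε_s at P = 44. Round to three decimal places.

At P = 44, Q_s = 425.
dQ_s/dP = 13.
ε_s = (dQ_s/dP)(P/Q_s) = (13)(44/425).

1.346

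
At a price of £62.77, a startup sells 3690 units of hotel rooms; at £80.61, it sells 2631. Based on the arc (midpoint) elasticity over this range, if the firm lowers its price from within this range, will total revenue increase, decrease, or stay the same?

increase

Arc ε = (-1059/17.84)(71.69/3160.5) ≈ -1.346.
|ε| = 1.35 > 1, so demand is elastic. A price cut therefore raises total revenue.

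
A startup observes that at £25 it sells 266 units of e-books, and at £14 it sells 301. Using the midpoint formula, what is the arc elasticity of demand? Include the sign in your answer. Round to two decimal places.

ΔQ = 301 − 266 = 35; ΔP = 14 − 25 = -11.
Midpoints: P̄ = 19.50, Q̄ = 283.5.
ε = (ΔQ/ΔP)(P̄/Q̄) = (35/-11)(19.50/283.5).

-0.22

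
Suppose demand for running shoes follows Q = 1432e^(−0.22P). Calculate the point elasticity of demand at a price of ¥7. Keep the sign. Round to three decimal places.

At P = 7, Q = 306.994.
dQ/dP = −0.22·1432e^(−0.22P) = −0.22Q = -67.539.
ε = (dQ/dP)(P/Q) = (-67.539)(7/306.994).

-1.540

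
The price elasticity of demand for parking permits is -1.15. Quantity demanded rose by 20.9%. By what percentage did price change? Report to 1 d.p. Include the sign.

-18.2%

%ΔP ≈ %ΔQ / ε = (20.9%)/(-1.15) = -18.17%.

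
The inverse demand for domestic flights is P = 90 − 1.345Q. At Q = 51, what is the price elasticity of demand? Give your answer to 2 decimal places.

At Q = 51, P = 90 − 1.345(51) = 21.41.
dP/dQ = −1.345, so dQ/dP = 1/(−1.345) = -0.743.
ε = (dQ/dP)(P/Q) = (-0.743)(21.41/51).

-0.31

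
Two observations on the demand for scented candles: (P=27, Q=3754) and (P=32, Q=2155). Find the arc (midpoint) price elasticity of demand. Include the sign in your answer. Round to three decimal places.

ΔQ = 2155 − 3754 = -1599; ΔP = 32 − 27 = 5.
Midpoints: P̄ = 29.50, Q̄ = 2954.5.
ε = (ΔQ/ΔP)(P̄/Q̄) = (-1599/5)(29.50/2954.5).

-3.193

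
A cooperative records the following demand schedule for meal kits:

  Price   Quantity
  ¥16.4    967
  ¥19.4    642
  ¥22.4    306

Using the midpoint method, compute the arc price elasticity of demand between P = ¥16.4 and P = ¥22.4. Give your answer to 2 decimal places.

-3.36

At P = 16.4, Q = 967; at P = 22.4, Q = 306.
ΔQ = -661, ΔP = 6.0. Midpoints: P̄ = 19.40, Q̄ = 636.5.
ε = (ΔQ/ΔP)(P̄/Q̄) = (-661/6.0)(19.40/636.5).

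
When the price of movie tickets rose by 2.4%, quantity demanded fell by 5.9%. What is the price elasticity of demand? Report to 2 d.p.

ε = %ΔQ / %ΔP = (-5.9)/(2.4) = -2.458.

-2.46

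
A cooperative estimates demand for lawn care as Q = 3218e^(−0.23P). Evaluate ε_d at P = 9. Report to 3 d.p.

At P = 9, Q = 406.066.
dQ/dP = −0.23·3218e^(−0.23P) = −0.23Q = -93.395.
ε = (dQ/dP)(P/Q) = (-93.395)(9/406.066).
|ε| > 1, so demand is elastic at this price.

-2.070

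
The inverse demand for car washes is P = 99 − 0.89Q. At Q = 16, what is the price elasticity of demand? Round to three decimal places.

At Q = 16, P = 99 − 0.89(16) = 84.76.
dP/dQ = −0.89, so dQ/dP = 1/(−0.89) = -1.124.
ε = (dQ/dP)(P/Q) = (-1.124)(84.76/16).

-5.952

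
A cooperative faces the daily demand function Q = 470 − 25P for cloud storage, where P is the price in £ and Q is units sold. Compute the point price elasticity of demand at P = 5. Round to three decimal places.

-0.362

At P = 5, Q = 345.
dQ/dP = −25.
ε = (dQ/dP)(P/Q) = (-25)(5/345).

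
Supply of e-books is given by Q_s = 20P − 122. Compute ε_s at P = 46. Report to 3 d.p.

At P = 46, Q_s = 798.
dQ_s/dP = 20.
ε_s = (dQ_s/dP)(P/Q_s) = (20)(46/798).

1.153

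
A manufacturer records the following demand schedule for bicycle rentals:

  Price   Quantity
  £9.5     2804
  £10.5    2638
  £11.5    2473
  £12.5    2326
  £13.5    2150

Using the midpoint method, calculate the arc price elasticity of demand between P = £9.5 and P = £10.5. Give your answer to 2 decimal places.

At P = 9.5, Q = 2804; at P = 10.5, Q = 2638.
ΔQ = -166, ΔP = 1.0. Midpoints: P̄ = 10.00, Q̄ = 2721.0.
ε = (ΔQ/ΔP)(P̄/Q̄) = (-166/1.0)(10.00/2721.0).

-0.61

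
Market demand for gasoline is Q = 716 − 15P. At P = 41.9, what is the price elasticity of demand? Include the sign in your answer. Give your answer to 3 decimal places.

-7.183

At P = 41.9, Q = 87.500.
dQ/dP = −15.
ε = (dQ/dP)(P/Q) = (-15)(41.9/87.500).
|ε| > 1, so demand is elastic at this price.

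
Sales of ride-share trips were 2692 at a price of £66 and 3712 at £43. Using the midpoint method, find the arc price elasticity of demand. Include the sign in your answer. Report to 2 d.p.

ΔQ = 3712 − 2692 = 1020; ΔP = 43 − 66 = -23.
Midpoints: P̄ = 54.50, Q̄ = 3202.0.
ε = (ΔQ/ΔP)(P̄/Q̄) = (1020/-23)(54.50/3202.0).

-0.75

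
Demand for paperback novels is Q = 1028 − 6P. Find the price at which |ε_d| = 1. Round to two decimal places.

85.67

For linear demand Q = a − bP, ε = −bP/(a − bP). |ε| = 1 when bP = a − bP, i.e. P = a/(2b).
P = 1028/(2·6) = 1028/12 = 85.6667.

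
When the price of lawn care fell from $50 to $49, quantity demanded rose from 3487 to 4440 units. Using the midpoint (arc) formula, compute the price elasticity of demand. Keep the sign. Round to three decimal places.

ΔQ = 4440 − 3487 = 953; ΔP = 49 − 50 = -1.
Midpoints: P̄ = 49.50, Q̄ = 3963.5.
ε = (ΔQ/ΔP)(P̄/Q̄) = (953/-1)(49.50/3963.5).

-11.902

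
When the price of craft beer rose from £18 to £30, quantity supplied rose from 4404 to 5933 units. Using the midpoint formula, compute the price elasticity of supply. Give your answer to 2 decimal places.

0.59

ΔQ = 5933 − 4404 = 1529; ΔP = 30 − 18 = 12.
Midpoints: P̄ = 24.00, Q̄ = 5168.5.
ε_s = (ΔQ/ΔP)(P̄/Q̄) = (1529/12)(24.00/5168.5).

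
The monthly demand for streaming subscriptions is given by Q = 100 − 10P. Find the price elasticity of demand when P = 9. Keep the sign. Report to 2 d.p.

At P = 9, Q = 10.
dQ/dP = −10.
ε = (dQ/dP)(P/Q) = (-10)(9/10).

-9.00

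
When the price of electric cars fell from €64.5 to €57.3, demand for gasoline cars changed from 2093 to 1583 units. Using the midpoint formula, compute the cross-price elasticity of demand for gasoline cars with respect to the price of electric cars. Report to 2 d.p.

2.35

ΔQ_x = 1583 − 2093 = -510; ΔP_y = 57.3 − 64.5 = -7.2.
Midpoints: P̄_y = 60.90, Q̄_x = 1838.0.
ε_xy = (ΔQ_x/ΔP_y)(P̄_y/Q̄_x) = (-510/-7.2)(60.90/1838.0).
ε_xy > 0, so the goods are substitutes.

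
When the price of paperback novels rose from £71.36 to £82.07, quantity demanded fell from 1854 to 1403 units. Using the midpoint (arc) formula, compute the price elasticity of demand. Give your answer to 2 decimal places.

ΔQ = 1403 − 1854 = -451; ΔP = 82.07 − 71.36 = 10.71.
Midpoints: P̄ = 76.72, Q̄ = 1628.5.
ε = (ΔQ/ΔP)(P̄/Q̄) = (-451/10.71)(76.72/1628.5).

-1.98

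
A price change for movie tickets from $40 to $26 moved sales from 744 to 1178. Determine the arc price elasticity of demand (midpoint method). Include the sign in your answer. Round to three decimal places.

-1.065

ΔQ = 1178 − 744 = 434; ΔP = 26 − 40 = -14.
Midpoints: P̄ = 33.00, Q̄ = 961.0.
ε = (ΔQ/ΔP)(P̄/Q̄) = (434/-14)(33.00/961.0).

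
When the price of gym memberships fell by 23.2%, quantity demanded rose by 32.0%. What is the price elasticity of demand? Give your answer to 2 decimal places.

-1.38

ε = %ΔQ / %ΔP = (32.0)/(-23.2) = -1.379.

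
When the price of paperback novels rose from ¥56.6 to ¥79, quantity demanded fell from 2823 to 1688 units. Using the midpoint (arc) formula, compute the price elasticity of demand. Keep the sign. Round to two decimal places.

-1.52

ΔQ = 1688 − 2823 = -1135; ΔP = 79 − 56.6 = 22.4.
Midpoints: P̄ = 67.80, Q̄ = 2255.5.
ε = (ΔQ/ΔP)(P̄/Q̄) = (-1135/22.4)(67.80/2255.5).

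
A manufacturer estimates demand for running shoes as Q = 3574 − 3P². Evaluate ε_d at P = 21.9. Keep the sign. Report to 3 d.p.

-1.348

At P = 21.9, Q = 2135.170.
dQ/dP = −6P = -131.400.
ε = (dQ/dP)(P/Q) = (-131.400)(21.9/2135.170).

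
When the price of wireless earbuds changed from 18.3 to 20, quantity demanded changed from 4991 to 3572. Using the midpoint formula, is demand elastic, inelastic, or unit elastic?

elastic

Arc ε ≈ -3.733.
|ε| = 3.73 > 1.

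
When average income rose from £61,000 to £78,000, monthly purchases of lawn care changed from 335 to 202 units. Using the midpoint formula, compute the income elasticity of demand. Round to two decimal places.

-2.03

ΔQ = -133, ΔI = 17000. Midpoints: Ī = 69,500, Q̄ = 268.5.
ε_I = (ΔQ/ΔI)(Ī/Q̄) = (-133/17000)(69500/268.5).
ε_I < 0, so the good is inferior.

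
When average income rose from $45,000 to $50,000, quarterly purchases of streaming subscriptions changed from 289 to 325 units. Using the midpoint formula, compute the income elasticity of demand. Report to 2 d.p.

ΔQ = 36, ΔI = 5000. Midpoints: Ī = 47,500, Q̄ = 307.0.
ε_I = (ΔQ/ΔI)(Ī/Q̄) = (36/5000)(47500/307.0).
ε_I > 0, so the good is normal.

1.11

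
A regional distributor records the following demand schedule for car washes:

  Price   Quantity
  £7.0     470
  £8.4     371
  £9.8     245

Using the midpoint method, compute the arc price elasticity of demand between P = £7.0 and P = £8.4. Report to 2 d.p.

At P = 7.0, Q = 470; at P = 8.4, Q = 371.
ΔQ = -99, ΔP = 1.4. Midpoints: P̄ = 7.70, Q̄ = 420.5.
ε = (ΔQ/ΔP)(P̄/Q̄) = (-99/1.4)(7.70/420.5).

-1.29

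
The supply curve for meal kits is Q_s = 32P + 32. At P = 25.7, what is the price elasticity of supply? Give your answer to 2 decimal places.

0.96

At P = 25.7, Q_s = 854.40.
dQ_s/dP = 32.
ε_s = (dQ_s/dP)(P/Q_s) = (32)(25.7/854.40).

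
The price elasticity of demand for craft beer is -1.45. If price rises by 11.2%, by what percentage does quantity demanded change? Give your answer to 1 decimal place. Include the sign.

%ΔQ ≈ ε × %ΔP = (-1.45)(11.2%) = -16.24%.

-16.2%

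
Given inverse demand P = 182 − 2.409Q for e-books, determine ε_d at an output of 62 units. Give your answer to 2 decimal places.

-0.22

At Q = 62, P = 182 − 2.409(62) = 32.64.
dP/dQ = −2.409, so dQ/dP = 1/(−2.409) = -0.415.
ε = (dQ/dP)(P/Q) = (-0.415)(32.64/62).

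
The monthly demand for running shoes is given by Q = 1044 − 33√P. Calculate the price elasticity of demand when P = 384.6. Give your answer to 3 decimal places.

-0.815

At P = 384.6, Q = 396.830.
dQ/dP = −33/(2√P) = -0.841.
ε = (dQ/dP)(P/Q) = (-0.841)(384.6/396.830).
|ε| < 1, so demand is inelastic at this price.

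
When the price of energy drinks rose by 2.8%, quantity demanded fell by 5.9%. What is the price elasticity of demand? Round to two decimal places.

ε = %ΔQ / %ΔP = (-5.9)/(2.8) = -2.107.

-2.11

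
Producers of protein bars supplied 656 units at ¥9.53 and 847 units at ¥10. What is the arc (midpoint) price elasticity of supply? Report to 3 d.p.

5.281

ΔQ = 847 − 656 = 191; ΔP = 10 − 9.53 = 0.47.
Midpoints: P̄ = 9.77, Q̄ = 751.5.
ε_s = (ΔQ/ΔP)(P̄/Q̄) = (191/0.47)(9.77/751.5).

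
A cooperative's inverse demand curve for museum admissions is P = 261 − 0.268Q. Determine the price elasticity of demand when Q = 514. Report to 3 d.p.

-0.895

At Q = 514, P = 261 − 0.268(514) = 123.25.
dP/dQ = −0.268, so dQ/dP = 1/(−0.268) = -3.731.
ε = (dQ/dP)(P/Q) = (-3.731)(123.25/514).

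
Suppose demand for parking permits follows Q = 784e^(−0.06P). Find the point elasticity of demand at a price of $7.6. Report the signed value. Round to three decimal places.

At P = 7.6, Q = 496.910.
dQ/dP = −0.06·784e^(−0.06P) = −0.06Q = -29.815.
ε = (dQ/dP)(P/Q) = (-29.815)(7.6/496.910).

-0.456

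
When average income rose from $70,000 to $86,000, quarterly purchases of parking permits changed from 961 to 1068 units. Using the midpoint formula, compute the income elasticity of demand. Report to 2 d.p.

0.51

ΔQ = 107, ΔI = 16000. Midpoints: Ī = 78,000, Q̄ = 1014.5.
ε_I = (ΔQ/ΔI)(Ī/Q̄) = (107/16000)(78000/1014.5).
ε_I > 0, so the good is normal.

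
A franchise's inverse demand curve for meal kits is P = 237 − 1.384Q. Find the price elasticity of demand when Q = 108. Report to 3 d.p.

At Q = 108, P = 237 − 1.384(108) = 87.53.
dP/dQ = −1.384, so dQ/dP = 1/(−1.384) = -0.723.
ε = (dQ/dP)(P/Q) = (-0.723)(87.53/108).

-0.586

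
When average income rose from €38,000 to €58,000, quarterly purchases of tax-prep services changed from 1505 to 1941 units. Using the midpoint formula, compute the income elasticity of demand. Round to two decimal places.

ΔQ = 436, ΔI = 20000. Midpoints: Ī = 48,000, Q̄ = 1723.0.
ε_I = (ΔQ/ΔI)(Ī/Q̄) = (436/20000)(48000/1723.0).

0.61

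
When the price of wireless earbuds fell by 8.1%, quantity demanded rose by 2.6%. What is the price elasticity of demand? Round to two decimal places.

-0.32

ε = %ΔQ / %ΔP = (2.6)/(-8.1) = -0.321.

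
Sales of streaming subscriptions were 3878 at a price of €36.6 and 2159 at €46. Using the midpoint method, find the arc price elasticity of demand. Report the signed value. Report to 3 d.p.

-2.502

ΔQ = 2159 − 3878 = -1719; ΔP = 46 − 36.6 = 9.4.
Midpoints: P̄ = 41.30, Q̄ = 3018.5.
ε = (ΔQ/ΔP)(P̄/Q̄) = (-1719/9.4)(41.30/3018.5).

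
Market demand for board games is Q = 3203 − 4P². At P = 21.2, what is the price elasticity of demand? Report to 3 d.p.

At P = 21.2, Q = 1405.240.
dQ/dP = −8P = -169.600.
ε = (dQ/dP)(P/Q) = (-169.600)(21.2/1405.240).
|ε| > 1, so demand is elastic at this price.

-2.559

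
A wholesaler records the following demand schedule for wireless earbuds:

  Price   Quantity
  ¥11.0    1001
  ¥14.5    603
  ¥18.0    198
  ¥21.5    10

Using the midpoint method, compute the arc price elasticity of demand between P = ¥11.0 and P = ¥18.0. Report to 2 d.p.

At P = 11.0, Q = 1001; at P = 18.0, Q = 198.
ΔQ = -803, ΔP = 7.0. Midpoints: P̄ = 14.50, Q̄ = 599.5.
ε = (ΔQ/ΔP)(P̄/Q̄) = (-803/7.0)(14.50/599.5).

-2.77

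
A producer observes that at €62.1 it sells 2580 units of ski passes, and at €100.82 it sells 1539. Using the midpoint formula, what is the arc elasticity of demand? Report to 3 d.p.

-1.063

ΔQ = 1539 − 2580 = -1041; ΔP = 100.82 − 62.1 = 38.72.
Midpoints: P̄ = 81.46, Q̄ = 2059.5.
ε = (ΔQ/ΔP)(P̄/Q̄) = (-1041/38.72)(81.46/2059.5).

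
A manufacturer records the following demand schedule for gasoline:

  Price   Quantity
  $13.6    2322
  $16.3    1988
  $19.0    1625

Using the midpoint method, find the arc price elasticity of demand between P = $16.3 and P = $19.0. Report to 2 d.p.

-1.31

At P = 16.3, Q = 1988; at P = 19.0, Q = 1625.
ΔQ = -363, ΔP = 2.7. Midpoints: P̄ = 17.65, Q̄ = 1806.5.
ε = (ΔQ/ΔP)(P̄/Q̄) = (-363/2.7)(17.65/1806.5).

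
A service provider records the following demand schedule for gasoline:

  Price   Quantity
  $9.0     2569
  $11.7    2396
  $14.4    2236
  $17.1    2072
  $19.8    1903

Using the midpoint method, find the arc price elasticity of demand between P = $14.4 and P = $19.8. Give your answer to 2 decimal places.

-0.51

At P = 14.4, Q = 2236; at P = 19.8, Q = 1903.
ΔQ = -333, ΔP = 5.4. Midpoints: P̄ = 17.10, Q̄ = 2069.5.
ε = (ΔQ/ΔP)(P̄/Q̄) = (-333/5.4)(17.10/2069.5).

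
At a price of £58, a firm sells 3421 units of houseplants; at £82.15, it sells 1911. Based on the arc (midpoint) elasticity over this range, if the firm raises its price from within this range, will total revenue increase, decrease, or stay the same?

decrease

Arc ε = (-1510/24.15)(70.08/2666.0) ≈ -1.643.
|ε| = 1.64 > 1, so demand is elastic. A price rise therefore reduces total revenue.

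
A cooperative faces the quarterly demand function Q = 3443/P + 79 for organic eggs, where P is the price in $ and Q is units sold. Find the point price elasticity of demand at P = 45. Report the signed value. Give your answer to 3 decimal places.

-0.492

At P = 45, Q = 155.511.
dQ/dP = −3443/P² = -1.700.
ε = (dQ/dP)(P/Q) = (-1.700)(45/155.511).
|ε| < 1, so demand is inelastic at this price.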